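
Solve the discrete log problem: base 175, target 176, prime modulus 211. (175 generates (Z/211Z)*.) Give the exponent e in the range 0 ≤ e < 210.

Baby-step giant-step with m = ceil(sqrt(210)) = 15.
Baby table (175^j mod 211 for j=0..14):
  0:1  1:175  2:30  3:186  4:56  5:94  6:203  7:77
  8:182  9:200  10:185  11:92  12:64  13:17  14:21
Giant step factor: 175^(-15) ≡ 12 (mod 211).
Scan 176·12^i mod 211 for i = 0, 1, …:
  i=0: 176   i=1: 2   i=2: 24   i=3: 77
Match at i=3, j=7: e = 3·15 + 7 = 52.

52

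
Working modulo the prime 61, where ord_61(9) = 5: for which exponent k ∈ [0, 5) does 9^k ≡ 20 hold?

Successive powers of 9 modulo 61:
  9^0=1  9^1=9  9^2=20
So 9^2 ≡ 20 (mod 61), giving k = 2.

2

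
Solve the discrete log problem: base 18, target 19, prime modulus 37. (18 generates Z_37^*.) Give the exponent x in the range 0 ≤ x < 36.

Successive powers of 18 modulo 37:
  18^0=1  18^1=18  18^2=28  18^3=23  18^4=7  18^5=15
  18^6=11  18^7=13  18^8=12  18^9=31  18^10=3  18^11=17
  18^12=10  18^13=32  18^14=21  18^15=8  18^16=33  18^17=2
  18^18=36  18^19=19
So 18^19 ≡ 19 (mod 37), giving x = 19.

19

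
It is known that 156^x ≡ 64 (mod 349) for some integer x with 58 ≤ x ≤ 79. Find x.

78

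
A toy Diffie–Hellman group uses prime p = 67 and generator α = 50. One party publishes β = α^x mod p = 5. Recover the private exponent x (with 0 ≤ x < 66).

Successive powers of 50 modulo 67:
  50^0=1  50^1=50  50^2=21  50^3=45  50^4=39  50^5=7
  50^6=15  50^7=13  50^8=47  50^9=5
So 50^9 ≡ 5 (mod 67), giving x = 9.

9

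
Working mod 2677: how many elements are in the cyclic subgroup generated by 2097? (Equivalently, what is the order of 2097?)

The order of 2097 must divide p − 1 = 2676 = 2^2 · 3 · 223.
Divisors: 1, 2, 3, 4, 6, 12, 223, 446, 669, 892, 1338, 2676.
Check each in increasing order: 2097^1 ≡ 2097;  2097^2 ≡ 1775;  2097^3 ≡ 1145;  2097^4 ≡ 2473;  2097^6 ≡ 1972;  2097^12 ≡ 1780;  2097^223 ≡ 2127;  2097^446 ≡ 2676;  2097^669 ≡ 550;  2097^892 ≡ 1.
Smallest exponent giving 1 is 892.

892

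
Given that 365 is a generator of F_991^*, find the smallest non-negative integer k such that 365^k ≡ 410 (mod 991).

Baby-step giant-step with m = ceil(sqrt(990)) = 32.
Baby table (365^j mod 991 for j=0..31):
  0:1  1:365  2:431  3:737  4:444  5:527  6:101  7:198
  8:918  9:112  10:249  11:704  12:291  13:178  14:555  15:411
  16:374  17:743  18:652  19:140  20:559  21:880  22:116  23:718
  24:446  25:266  26:963  27:681  28:815  29:175  30:451  31:109
Giant step factor: 365^(-32) ≡ 950 (mod 991).
Scan 410·950^i mod 991 for i = 0, 1, …:
  i=0: 410   i=1: 37   i=2: 465   i=3: 755
  i=4: 757   i=5: 675   i=6: 73   i=7: 971
  i=8: 820   i=9: 74     …   i=20: 55
  i=21: 718
Match at i=21, j=23: k = 21·32 + 23 = 695.

695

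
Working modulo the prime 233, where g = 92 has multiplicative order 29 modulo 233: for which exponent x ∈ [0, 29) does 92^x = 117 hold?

26

Successive powers of 92 modulo 233:
  92^0=1  92^1=92  92^2=76  92^3=2  92^4=184  92^5=152
  92^6=4  92^7=135  92^8=71  92^9=8  92^10=37  92^11=142
  92^12=16  92^13=74  92^14=51  92^15=32  92^16=148  92^17=102
  92^18=64  92^19=63  92^20=204  92^21=128  92^22=126  92^23=175
  92^24=23  92^25=19  92^26=117
So 92^26 ≡ 117 (mod 233), giving x = 26.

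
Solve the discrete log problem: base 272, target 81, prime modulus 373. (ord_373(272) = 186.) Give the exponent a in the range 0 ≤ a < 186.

76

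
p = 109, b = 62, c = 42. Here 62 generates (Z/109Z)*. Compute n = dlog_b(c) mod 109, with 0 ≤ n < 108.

31

Baby-step giant-step with m = ceil(sqrt(108)) = 11.
Baby table (62^j mod 109 for j=0..10):
  0:1  1:62  2:29  3:54  4:78  5:40  6:82  7:70
  8:89  9:68  10:74
Giant step factor: 62^(-11) ≡ 11 (mod 109).
Scan 42·11^i mod 109 for i = 0, 1, …:
  i=0: 42   i=1: 26   i=2: 68
Match at i=2, j=9: n = 2·11 + 9 = 31.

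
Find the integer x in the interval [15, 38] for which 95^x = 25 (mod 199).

24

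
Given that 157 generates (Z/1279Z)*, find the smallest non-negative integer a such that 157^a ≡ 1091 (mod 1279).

601

Baby-step giant-step with m = ceil(sqrt(1278)) = 36.
Baby table (157^j mod 1279 for j=0..35):
  0:1  1:157  2:348  3:918  4:878  5:993  6:1142  7:234
  8:926  9:855  10:1219  11:812  12:863  13:1196  14:1038  15:533
  16:546  17:29  18:716  19:1139  20:1042  21:1161  22:659  23:1143
  24:391  25:1274  26:494  27:818  28:526  29:726  30:151  31:685
  32:109  33:486  34:841  35:300
Giant step factor: 157^(-36) ≡ 195 (mod 1279).
Scan 1091·195^i mod 1279 for i = 0, 1, …:
  i=0: 1091   i=1: 431   i=2: 910   i=3: 948
  i=4: 684   i=5: 364   i=6: 635   i=7: 1041
  i=8: 913   i=9: 254     …   i=15: 1115
  i=16: 1274
Match at i=16, j=25: a = 16·36 + 25 = 601.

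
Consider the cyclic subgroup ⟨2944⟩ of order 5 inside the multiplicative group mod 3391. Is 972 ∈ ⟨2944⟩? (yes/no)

no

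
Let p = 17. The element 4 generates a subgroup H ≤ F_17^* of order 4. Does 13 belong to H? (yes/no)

yes

⟨4⟩ has order 4; its elements mod 17 are {1, 4, 13, 16}.
13 is in this set.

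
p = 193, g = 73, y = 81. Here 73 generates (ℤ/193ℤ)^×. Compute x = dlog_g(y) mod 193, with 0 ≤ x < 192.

48

Baby-step giant-step with m = ceil(sqrt(192)) = 14.
Baby table (73^j mod 193 for j=0..13):
  0:1  1:73  2:118  3:122  4:28  5:114  6:23  7:135
  8:12  9:104  10:65  11:113  12:143  13:17
Giant step factor: 73^(-14) ≡ 100 (mod 193).
Scan 81·100^i mod 193 for i = 0, 1, …:
  i=0: 81   i=1: 187   i=2: 172   i=3: 23
Match at i=3, j=6: x = 3·14 + 6 = 48.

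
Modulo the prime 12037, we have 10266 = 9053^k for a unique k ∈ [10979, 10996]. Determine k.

10996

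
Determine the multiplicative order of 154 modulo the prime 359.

The order of 154 must divide p − 1 = 358 = 2 · 179.
Divisors: 1, 2, 179, 358.
Check each in increasing order: 154^1 ≡ 154;  154^2 ≡ 22;  154^179 ≡ 358;  154^358 ≡ 1.
Smallest exponent giving 1 is 358.

358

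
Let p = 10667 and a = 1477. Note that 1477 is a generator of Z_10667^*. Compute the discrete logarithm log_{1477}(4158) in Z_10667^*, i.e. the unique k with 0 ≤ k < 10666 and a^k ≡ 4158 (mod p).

Baby-step giant-step with m = ceil(sqrt(10666)) = 104.
Baby table (1477^j mod 10667 for j=0..103):
  0:1  1:1477  2:5461  3:1645  4:8256  5:1731  6:7274  7:2029
  8:10073  9:8023  10:9601  11:4234  12:2756  13:6485  14:10046  15:145
  16:825  17:2487  18:3851  19:2416  20:5654  21:9364  22:6196  23:9873
  24:632  25:5435  26:5911  27:4941  28:1629  29:5958  30:10358  31:2288
  32:8604  33:3711  34:8976  35:9138  36:3071  37:2392  38:2207  39:6304
  40:9384  41:3735  42:1756  43:1531  44:10550  45:8530  46:1083  47:10208
  48:4745  49:146  50:2302  51:7948  52:5496  53:5  54:7385  55:5971
  56:8225  57:9279  58:8655  59:4369  60:10145  61:7697  62:8114  63:5337
  64:10503  65:3113  66:424  67:7562  68:725  69:4125  70:1768  71:8588
  72:1413  73:6936  74:4152  75:9646  76:6697  77:3160  78:5841  79:8221
  80:3371  81:8145  82:8456  83:9122  84:773  85:352  86:7888  87:2212
  88:3022  89:4688  90:1293  91:368  92:10186  93:4252  94:8008  95:8780
  96:7655  97:10082  98:10649  99:5415  100:8372  101:2391  102:730  103:843
Giant step factor: 1477^(-104) ≡ 7472 (mod 10667).
Scan 4158·7472^i mod 10667 for i = 0, 1, …:
  i=0: 4158   i=1: 6272   i=2: 4253   i=3: 1423
  i=4: 8324   i=5: 8318   i=6: 6154   i=7: 7918
  i=8: 4114   i=9: 8181     …   i=18: 2728
  i=19: 9646
Match at i=19, j=75: k = 19·104 + 75 = 2051.

2051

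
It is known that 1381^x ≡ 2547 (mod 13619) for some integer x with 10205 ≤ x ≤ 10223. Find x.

Compute 1381^10205 mod 13619 = 4438, then multiply by 1381 repeatedly:
  1381^10205=4438  1381^10206=328  1381^10207=3541  1381^10208=900  1381^10209=3571
  1381^10210=1473  1381^10211=4982  1381^10212=2547
Found 2547 at exponent 10212.

10212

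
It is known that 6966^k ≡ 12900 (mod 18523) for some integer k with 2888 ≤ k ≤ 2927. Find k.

2889

Compute 6966^2888 mod 18523 = 2746, then multiply by 6966 repeatedly:
  6966^2888=2746  6966^2889=12900
Found 12900 at exponent 2889.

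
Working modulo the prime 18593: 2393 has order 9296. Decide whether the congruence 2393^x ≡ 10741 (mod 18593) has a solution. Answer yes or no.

10741 ∈ ⟨2393⟩ iff 10741^9296 ≡ 1 (mod 18593), since |⟨2393⟩| = 9296.
10741^9296 mod 18593 = 1.
Since 1 = 1, 10741 lies in the subgroup.

yes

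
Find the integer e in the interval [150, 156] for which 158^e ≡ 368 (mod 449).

Compute 158^150 mod 449 = 87, then multiply by 158 repeatedly:
  158^150=87  158^151=276  158^152=55  158^153=159  158^154=427
  158^155=116  158^156=368
Found 368 at exponent 156.

156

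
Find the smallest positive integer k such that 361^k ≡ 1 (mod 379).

189

The order of 361 must divide p − 1 = 378 = 2 · 3^3 · 7.
Divisors: 1, 2, 3, 6, 7, 9, 14, 18, 21, 27, 42, 54, 63, 126, 189, 378.
Check each in increasing order: 361^1 ≡ 361;  361^2 ≡ 324;  361^3 ≡ 232;  361^6 ≡ 6;  361^7 ≡ 271;  361^9 ≡ 255;  361^14 ≡ 294;  361^18 ≡ 216;  361^21 ≡ 84;  361^27 ≡ 125;  361^42 ≡ 234;  361^54 ≡ 86;  361^63 ≡ 327;  361^126 ≡ 51;  361^189 ≡ 1.
Smallest exponent giving 1 is 189.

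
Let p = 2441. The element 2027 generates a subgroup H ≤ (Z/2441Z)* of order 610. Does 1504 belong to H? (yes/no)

no

1504 ∈ ⟨2027⟩ iff 1504^610 ≡ 1 (mod 2441), since |⟨2027⟩| = 610.
1504^610 mod 2441 = 1769.
Since 1769 ≠ 1, 1504 does not lie in the subgroup.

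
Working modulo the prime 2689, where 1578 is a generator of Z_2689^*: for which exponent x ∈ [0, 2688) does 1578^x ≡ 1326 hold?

Baby-step giant-step with m = ceil(sqrt(2688)) = 52.
Baby table (1578^j mod 2689 for j=0..51):
  0:1  1:1578  2:70  3:211  4:2211  5:1325  6:1497  7:1324
  8:2608  9:1254  10:2397  11:1732  12:1072  13:235  14:2437  15:316
  16:1183  17:608  18:2140  19:2225  20:1905  21:2477  22:1589  23:1294
  24:981  25:1843  26:1445  27:2627  28:1657  29:1038  30:363  31:57
  32:1209  33:1301  34:1271  35:2333  36:233  37:1970  38:176  39:761
  40:1564  41:2179  42:1920  43:1946  44:2639  45:1770  46:1878  47:206
  48:2388  49:975  50:442  51:1025
Giant step factor: 1578^(-52) ≡ 326 (mod 2689).
Scan 1326·326^i mod 2689 for i = 0, 1, …:
  i=0: 1326   i=1: 2036   i=2: 2242   i=3: 2173
  i=4: 1191   i=5: 1050   i=6: 797   i=7: 1678
  i=8: 1161   i=9: 2026     …   i=19: 509
  i=20: 1905
Match at i=20, j=20: x = 20·52 + 20 = 1060.

1060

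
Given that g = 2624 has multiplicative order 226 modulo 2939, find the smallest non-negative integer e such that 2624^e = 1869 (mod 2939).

Baby-step giant-step with m = ceil(sqrt(226)) = 16.
Baby table (2624^j mod 2939 for j=0..15):
  0:1  1:2624  2:2238  3:390  4:588  5:2876  6:2211  7:78
  8:1881  9:1163  10:1030  11:1779  12:964  13:1996  14:206  15:2707
Giant step factor: 2624^(-16) ≡ 625 (mod 2939).
Scan 1869·625^i mod 2939 for i = 0, 1, …:
  i=0: 1869   i=1: 1342   i=2: 1135   i=3: 1076
  i=4: 2408   i=5: 232   i=6: 989   i=7: 935
  i=8: 2453   i=9: 1906   i=10: 955   i=11: 258
  i=12: 2544   i=13: 1
Match at i=13, j=0: e = 13·16 + 0 = 208.

208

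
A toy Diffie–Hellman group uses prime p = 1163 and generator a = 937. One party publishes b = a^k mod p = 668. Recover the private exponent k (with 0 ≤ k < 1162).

Baby-step giant-step with m = ceil(sqrt(1162)) = 35.
Baby table (937^j mod 1163 for j=0..34):
  0:1  1:937  2:1067  3:762  4:1075  5:117  6:307  7:398
  8:766  9:171  10:896  11:1029  12:46  13:71  14:236  15:162
  16:604  17:730  18:166  19:863  20:346  21:888  22:511  23:814
  24:953  25:940  26:389  27:474  28:1035  29:1016  30:658  31:156
  32:797  33:143  34:246
Giant step factor: 937^(-35) ≡ 556 (mod 1163).
Scan 668·556^i mod 1163 for i = 0, 1, …:
  i=0: 668   i=1: 411   i=2: 568   i=3: 635
  i=4: 671   i=5: 916   i=6: 1065   i=7: 173
  i=8: 822   i=9: 1136     …   i=13: 967
  i=14: 346
Match at i=14, j=20: k = 14·35 + 20 = 510.

510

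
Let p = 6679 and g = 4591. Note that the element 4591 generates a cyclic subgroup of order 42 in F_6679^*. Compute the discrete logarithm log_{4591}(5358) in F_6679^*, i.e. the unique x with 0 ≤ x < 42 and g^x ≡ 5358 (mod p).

29

Successive powers of 4591 modulo 6679:
  4591^0=1  4591^1=4591  4591^2=5036  4591^3=4257  4591^4=1133  4591^5=5341
  4591^6=1922  4591^7=943  4591^8=1321  4591^9=179  4591^10=272  4591^11=6458
  4591^12=597  4591^13=2437  4591^14=942  4591^15=3409  4591^16=1822  4591^17=2694
  4591^18=5325  4591^19=1935  4591^20=515  4591^21=6678  4591^22=2088  4591^23=1643
  4591^24=2422  4591^25=5546  4591^26=1338  4591^27=4757  4591^28=5736  4591^29=5358
So 4591^29 ≡ 5358 (mod 6679), giving x = 29.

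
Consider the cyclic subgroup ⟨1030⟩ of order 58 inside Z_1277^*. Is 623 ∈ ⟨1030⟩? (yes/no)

yes

623 ∈ ⟨1030⟩ iff 623^58 ≡ 1 (mod 1277), since |⟨1030⟩| = 58.
623^58 mod 1277 = 1.
Since 1 = 1, 623 lies in the subgroup.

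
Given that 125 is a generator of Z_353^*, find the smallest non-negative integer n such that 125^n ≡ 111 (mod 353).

212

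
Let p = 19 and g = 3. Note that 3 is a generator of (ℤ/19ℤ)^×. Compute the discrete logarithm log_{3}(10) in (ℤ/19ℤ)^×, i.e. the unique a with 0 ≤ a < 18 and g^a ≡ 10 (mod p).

Successive powers of 3 modulo 19:
  3^0=1  3^1=3  3^2=9  3^3=8  3^4=5  3^5=15
  3^6=7  3^7=2  3^8=6  3^9=18  3^10=16  3^11=10
So 3^11 ≡ 10 (mod 19), giving a = 11.

11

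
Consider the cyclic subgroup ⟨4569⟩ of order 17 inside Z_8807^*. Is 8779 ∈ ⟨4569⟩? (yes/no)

yes

⟨4569⟩ has order 17; its elements mod 8807 are {1, 736, 784, 2490, 3171, 4173, 4235, 4469, 4569, 4718, 5813, 6454, 6492, 6973, 7317, 8089, 8779}.
8779 is in this set.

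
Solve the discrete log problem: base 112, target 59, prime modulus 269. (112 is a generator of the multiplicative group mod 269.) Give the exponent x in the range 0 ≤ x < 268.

137

Baby-step giant-step with m = ceil(sqrt(268)) = 17.
Baby table (112^j mod 269 for j=0..16):
  0:1  1:112  2:170  3:210  4:117  5:192  6:253  7:91
  8:239  9:137  10:11  11:156  12:256  13:158  14:211  15:229
  16:93
Giant step factor: 112^(-17) ≡ 104 (mod 269).
Scan 59·104^i mod 269 for i = 0, 1, …:
  i=0: 59   i=1: 218   i=2: 76   i=3: 103
  i=4: 221   i=5: 119   i=6: 2   i=7: 208
  i=8: 112
Match at i=8, j=1: x = 8·17 + 1 = 137.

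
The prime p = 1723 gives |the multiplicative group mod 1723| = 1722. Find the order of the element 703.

41

The order of 703 must divide p − 1 = 1722 = 2 · 3 · 7 · 41.
Divisors: 1, 2, 3, 6, 7, 14, 21, 41, 42, 82, 123, 246, 287, 574, 861, 1722.
Check each in increasing order: 703^1 ≡ 703;  703^2 ≡ 1431;  703^3 ≡ 1484;  703^6 ≡ 262;  703^7 ≡ 1548;  703^14 ≡ 1334;  703^21 ≡ 878;  703^41 ≡ 1.
Smallest exponent giving 1 is 41.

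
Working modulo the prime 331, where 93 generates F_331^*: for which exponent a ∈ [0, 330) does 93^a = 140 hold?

Baby-step giant-step with m = ceil(sqrt(330)) = 19.
Baby table (93^j mod 331 for j=0..18):
  0:1  1:93  2:43  3:27  4:194  5:168  6:67  7:273
  8:233  9:154  10:89  11:2  12:186  13:86  14:54  15:57
  16:5  17:134  18:215
Giant step factor: 93^(-19) ≡ 255 (mod 331).
Scan 140·255^i mod 331 for i = 0, 1, …:
  i=0: 140   i=1: 283   i=2: 7   i=3: 130
  i=4: 50   i=5: 172   i=6: 168
Match at i=6, j=5: a = 6·19 + 5 = 119.

119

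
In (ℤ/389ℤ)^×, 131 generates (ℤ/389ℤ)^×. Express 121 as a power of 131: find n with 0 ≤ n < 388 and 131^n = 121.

192

Baby-step giant-step with m = ceil(sqrt(388)) = 20.
Baby table (131^j mod 389 for j=0..19):
  0:1  1:131  2:45  3:60  4:80  5:366  6:99  7:132
  8:176  9:105  10:140  11:57  12:76  13:231  14:308  15:281
  16:245  17:197  18:133  19:307
Giant step factor: 131^(-20) ≡ 236 (mod 389).
Scan 121·236^i mod 389 for i = 0, 1, …:
  i=0: 121   i=1: 159   i=2: 180   i=3: 79
  i=4: 361   i=5: 5   i=6: 13   i=7: 345
  i=8: 119   i=9: 76
Match at i=9, j=12: n = 9·20 + 12 = 192.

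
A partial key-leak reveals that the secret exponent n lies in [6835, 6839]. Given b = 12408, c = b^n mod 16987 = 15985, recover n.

6837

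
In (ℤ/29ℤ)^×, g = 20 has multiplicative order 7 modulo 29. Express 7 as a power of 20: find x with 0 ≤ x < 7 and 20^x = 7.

Successive powers of 20 modulo 29:
  20^0=1  20^1=20  20^2=23  20^3=25  20^4=7
So 20^4 ≡ 7 (mod 29), giving x = 4.

4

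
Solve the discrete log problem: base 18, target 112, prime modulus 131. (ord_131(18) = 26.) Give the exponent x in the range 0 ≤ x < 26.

24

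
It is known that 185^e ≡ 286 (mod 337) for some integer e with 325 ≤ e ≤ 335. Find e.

335

Compute 185^325 mod 337 = 221, then multiply by 185 repeatedly:
  185^325=221  185^326=108  185^327=97  185^328=84  185^329=38
  185^330=290  185^331=67  185^332=263  185^333=127  185^334=242
  185^335=286
Found 286 at exponent 335.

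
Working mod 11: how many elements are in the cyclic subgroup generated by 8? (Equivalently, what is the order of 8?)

10

The order of 8 must divide p − 1 = 10 = 2 · 5.
Divisors: 1, 2, 5, 10.
Check each in increasing order: 8^1 ≡ 8;  8^2 ≡ 9;  8^5 ≡ 10;  8^10 ≡ 1.
Smallest exponent giving 1 is 10.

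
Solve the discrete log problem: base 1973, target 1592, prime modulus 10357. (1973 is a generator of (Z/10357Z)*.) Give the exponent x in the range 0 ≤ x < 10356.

497

Baby-step giant-step with m = ceil(sqrt(10356)) = 102.
Baby table (1973^j mod 10357 for j=0..101):
  0:1  1:1973  2:8854  3:7040  4:1183  5:3734  6:3355  7:1292
  8:1294  9:5240  10:2234  11:5957  12:8323  13:5434  14:1787  15:4371
  16:6959  17:7082  18:1193  19:2750  20:9039  21:9550  22:2767  23:1152
  24:4713  25:8520  26:549  27:6049  28:3413  29:1799  30:7333  31:9637
  32:8706  33:5032  34:6130  35:7871  36:4340  37:7938  38:1890  39:450
  40:7505  41:7212  42:9115  43:4143  44:2466  45:7985  46:1408  47:2308
  48:6961  49:671  50:8544  51:6473  52:1048  53:6661  54:9477  55:3736
  56:7301  57:8643  58:5017  59:7606  60:9702  61:2310  62:550  63:8022
  64:1910  65:8839  66:8516  67:3014  68:1704  69:6324  70:7424  71:2754
  72:6574  73:3538  74:10213  75:5884  76:9292  77:1226  78:5717  79:868
  80:3659  81:378  82:90  83:1501  84:9728  85:1823  86:2900  87:4636
  88:1597  89:2353  90:2533  91:5535  92:4277  93:7923  94:3366  95:2281
  96:5475  97:10181  98:4890  99:5603  100:3800  101:9289
Giant step factor: 1973^(-102) ≡ 64 (mod 10357).
Scan 1592·64^i mod 10357 for i = 0, 1, …:
  i=0: 1592   i=1: 8675   i=2: 6279   i=3: 8290
  i=4: 2353
Match at i=4, j=89: x = 4·102 + 89 = 497.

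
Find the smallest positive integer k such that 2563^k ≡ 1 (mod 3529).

3528

The order of 2563 must divide p − 1 = 3528 = 2^3 · 3^2 · 7^2.
Divisors: 1, 2, 3, 4, 6, 7, 8, 9, 12, 14, 18, 21, 24, 28, 36, 42, 49, 56, 63, 72, 84, 98, 126, 147, 168, 196, 252, 294, 392, 441, 504, 588, 882, 1176, 1764, 3528.
Check each in increasing order: 2563^1 ≡ 2563;  2563^2 ≡ 1500;  2563^3 ≡ 1419;  2563^4 ≡ 2027;  2563^6 ≡ 2031;  2563^7 ≡ 178;  2563^8 ≡ 973;  2563^9 ≡ 2325;  2563^12 ≡ 3089;  2563^14 ≡ 3452;  2563^18 ≡ 2726;  2563^21 ≡ 410;  2563^24 ≡ 3034;  2563^28 ≡ 2400;  2563^36 ≡ 2531;  2563^42 ≡ 2237;  2563^49 ≡ 2938;  2563^56 ≡ 672;  2563^63 ≡ 3159;  2563^72 ≡ 826;  2563^84 ≡ 47;  2563^98 ≡ 3439;  2563^126 ≡ 2798;  2563^147 ≡ 255;  2563^168 ≡ 2209;  2563^196 ≡ 1042;  2563^252 ≡ 1482;  2563^294 ≡ 1503;  2563^392 ≡ 2361;  2563^441 ≡ 2133;  2563^504 ≡ 1286;  2563^588 ≡ 449;  2563^882 ≡ 808;  2563^1176 ≡ 448;  2563^1764 ≡ 3528;  2563^3528 ≡ 1.
Smallest exponent giving 1 is 3528.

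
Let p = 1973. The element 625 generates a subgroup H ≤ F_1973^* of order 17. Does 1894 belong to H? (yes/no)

1894 ∈ ⟨625⟩ iff 1894^17 ≡ 1 (mod 1973), since |⟨625⟩| = 17.
1894^17 mod 1973 = 854.
Since 854 ≠ 1, 1894 does not lie in the subgroup.

no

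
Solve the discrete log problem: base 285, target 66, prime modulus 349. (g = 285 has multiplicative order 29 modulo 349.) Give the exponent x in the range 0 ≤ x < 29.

8

Successive powers of 285 modulo 349:
  285^0=1  285^1=285  285^2=257  285^3=304  285^4=88  285^5=301
  285^6=280  285^7=228  285^8=66
So 285^8 ≡ 66 (mod 349), giving x = 8.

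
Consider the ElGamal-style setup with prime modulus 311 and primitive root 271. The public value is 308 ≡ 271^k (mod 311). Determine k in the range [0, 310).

87

Baby-step giant-step with m = ceil(sqrt(310)) = 18.
Baby table (271^j mod 311 for j=0..17):
  0:1  1:271  2:45  3:66  4:159  5:171  6:2  7:231
  8:90  9:132  10:7  11:31  12:4  13:151  14:180  15:264
  16:14  17:62
Giant step factor: 271^(-18) ≡ 39 (mod 311).
Scan 308·39^i mod 311 for i = 0, 1, …:
  i=0: 308   i=1: 194   i=2: 102   i=3: 246
  i=4: 264
Match at i=4, j=15: k = 4·18 + 15 = 87.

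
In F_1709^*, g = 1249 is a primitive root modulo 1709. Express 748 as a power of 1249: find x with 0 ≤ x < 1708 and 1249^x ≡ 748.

662

Baby-step giant-step with m = ceil(sqrt(1708)) = 42.
Baby table (1249^j mod 1709 for j=0..41):
  0:1  1:1249  2:1393  3:95  4:734  5:742  6:480  7:1370
  8:421  9:1166  10:266  11:688  12:1394  13:1344  14:418  15:837
  16:1214  17:403  18:901  19:827  20:687  21:145  22:1660  23:323
  24:103  25:472  26:1632  27:1240  28:406  29:1230  30:1588  31:972
  32:638  33:468  34:54  35:795  36:26  37:3  38:329  39:761
  40:285  41:493
Giant step factor: 1249^(-42) ≡ 1590 (mod 1709).
Scan 748·1590^i mod 1709 for i = 0, 1, …:
  i=0: 748   i=1: 1565   i=2: 46   i=3: 1362
  i=4: 277   i=5: 1217   i=6: 442   i=7: 381
  i=8: 804   i=9: 28     …   i=14: 9
  i=15: 638
Match at i=15, j=32: x = 15·42 + 32 = 662.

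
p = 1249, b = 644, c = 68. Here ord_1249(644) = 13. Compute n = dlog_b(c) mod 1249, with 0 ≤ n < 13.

Successive powers of 644 modulo 1249:
  644^0=1  644^1=644  644^2=68
So 644^2 ≡ 68 (mod 1249), giving n = 2.

2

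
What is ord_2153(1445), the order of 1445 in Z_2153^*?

The order of 1445 must divide p − 1 = 2152 = 2^3 · 269.
Divisors: 1, 2, 4, 8, 269, 538, 1076, 2152.
Check each in increasing order: 1445^1 ≡ 1445;  1445^2 ≡ 1768;  1445^4 ≡ 1821;  1445^8 ≡ 421;  1445^269 ≡ 1059;  1445^538 ≡ 1921;  1445^1076 ≡ 2152;  1445^2152 ≡ 1.
Smallest exponent giving 1 is 2152.

2152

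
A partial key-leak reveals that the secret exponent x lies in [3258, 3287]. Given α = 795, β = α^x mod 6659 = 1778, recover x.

3272

Compute 795^3258 mod 6659 = 6536, then multiply by 795 repeatedly:
  795^3258=6536  795^3259=2100  795^3260=4750  795^3261=597  795^3262=1826
  795^3263=8  795^3264=6360  795^3265=2019  795^3266=286  795^3267=964
  795^3268=595  795^3269=236  795^3270=1168  795^3271=2959  795^3272=1778
Found 1778 at exponent 3272.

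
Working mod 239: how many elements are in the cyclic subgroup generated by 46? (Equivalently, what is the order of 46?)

The order of 46 must divide p − 1 = 238 = 2 · 7 · 17.
Divisors: 1, 2, 7, 14, 17, 34, 119, 238.
Check each in increasing order: 46^1 ≡ 46;  46^2 ≡ 204;  46^7 ≡ 217;  46^14 ≡ 6;  46^17 ≡ 139;  46^34 ≡ 201;  46^119 ≡ 238;  46^238 ≡ 1.
Smallest exponent giving 1 is 238.

238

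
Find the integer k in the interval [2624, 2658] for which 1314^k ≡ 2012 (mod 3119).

2646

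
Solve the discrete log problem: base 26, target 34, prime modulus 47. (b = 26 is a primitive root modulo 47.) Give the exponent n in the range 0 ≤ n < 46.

44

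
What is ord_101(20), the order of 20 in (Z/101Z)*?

50

The order of 20 must divide p − 1 = 100 = 2^2 · 5^2.
Divisors: 1, 2, 4, 5, 10, 20, 25, 50, 100.
Check each in increasing order: 20^1 ≡ 20;  20^2 ≡ 97;  20^4 ≡ 16;  20^5 ≡ 17;  20^10 ≡ 87;  20^20 ≡ 95;  20^25 ≡ 100;  20^50 ≡ 1.
Smallest exponent giving 1 is 50.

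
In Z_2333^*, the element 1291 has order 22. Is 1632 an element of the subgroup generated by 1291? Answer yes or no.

yes

⟨1291⟩ has order 22; its elements mod 2333 are {1, 15, 213, 225, 311, 701, 862, 919, 1042, 1068, 1150, 1183, 1265, 1291, 1414, 1471, 1632, 2022, 2108, 2120, 2318, 2332}.
1632 is in this set.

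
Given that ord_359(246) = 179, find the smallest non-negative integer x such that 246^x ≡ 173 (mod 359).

Baby-step giant-step with m = ceil(sqrt(179)) = 14.
Baby table (246^j mod 359 for j=0..13):
  0:1  1:246  2:204  3:283  4:331  5:292  6:32  7:333
  8:66  9:81  10:181  11:10  12:306  13:245
Giant step factor: 246^(-14) ≡ 94 (mod 359).
Scan 173·94^i mod 359 for i = 0, 1, …:
  i=0: 173   i=1: 107   i=2: 6   i=3: 205
  i=4: 243   i=5: 225   i=6: 328   i=7: 317
  i=8: 1
Match at i=8, j=0: x = 8·14 + 0 = 112.

112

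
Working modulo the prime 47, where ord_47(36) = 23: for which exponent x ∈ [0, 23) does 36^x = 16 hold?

7

Successive powers of 36 modulo 47:
  36^0=1  36^1=36  36^2=27  36^3=32  36^4=24  36^5=18
  36^6=37  36^7=16
So 36^7 ≡ 16 (mod 47), giving x = 7.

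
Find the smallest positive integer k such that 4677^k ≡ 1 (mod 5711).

2855

The order of 4677 must divide p − 1 = 5710 = 2 · 5 · 571.
Divisors: 1, 2, 5, 10, 571, 1142, 2855, 5710.
Check each in increasing order: 4677^1 ≡ 4677;  4677^2 ≡ 1199;  4677^5 ≡ 2490;  4677^10 ≡ 3665;  4677^571 ≡ 998;  4677^1142 ≡ 2290;  4677^2855 ≡ 1.
Smallest exponent giving 1 is 2855.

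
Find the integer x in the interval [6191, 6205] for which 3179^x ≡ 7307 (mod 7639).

6198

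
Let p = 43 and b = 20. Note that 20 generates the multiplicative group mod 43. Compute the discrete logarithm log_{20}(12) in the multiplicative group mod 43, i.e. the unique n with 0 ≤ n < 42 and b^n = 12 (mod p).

Baby-step giant-step with m = ceil(sqrt(42)) = 7.
Baby table (20^j mod 43 for j=0..6):
  0:1  1:20  2:13  3:2  4:40  5:26  6:4
Giant step factor: 20^(-7) ≡ 7 (mod 43).
Scan 12·7^i mod 43 for i = 0, 1, …:
  i=0: 12   i=1: 41   i=2: 29   i=3: 31
  i=4: 2
Match at i=4, j=3: n = 4·7 + 3 = 31.

31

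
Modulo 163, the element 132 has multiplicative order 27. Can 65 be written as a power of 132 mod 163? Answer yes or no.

65 ∈ ⟨132⟩ iff 65^27 ≡ 1 (mod 163), since |⟨132⟩| = 27.
65^27 mod 163 = 1.
Since 1 = 1, 65 lies in the subgroup.

yes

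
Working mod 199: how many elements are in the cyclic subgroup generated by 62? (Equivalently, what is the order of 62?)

The order of 62 must divide p − 1 = 198 = 2 · 3^2 · 11.
Divisors: 1, 2, 3, 6, 9, 11, 18, 22, 33, 66, 99, 198.
Check each in increasing order: 62^1 ≡ 62;  62^2 ≡ 63;  62^3 ≡ 125;  62^6 ≡ 103;  62^9 ≡ 139;  62^11 ≡ 1.
Smallest exponent giving 1 is 11.

11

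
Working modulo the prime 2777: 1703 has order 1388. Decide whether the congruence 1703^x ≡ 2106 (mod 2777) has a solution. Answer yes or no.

no

2106 ∈ ⟨1703⟩ iff 2106^1388 ≡ 1 (mod 2777), since |⟨1703⟩| = 1388.
2106^1388 mod 2777 = 2776.
Since 2776 ≠ 1, 2106 does not lie in the subgroup.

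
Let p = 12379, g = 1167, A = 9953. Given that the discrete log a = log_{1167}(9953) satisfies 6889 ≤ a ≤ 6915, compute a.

Compute 1167^6889 mod 12379 = 6861, then multiply by 1167 repeatedly:
  1167^6889=6861  1167^6890=9953
Found 9953 at exponent 6890.

6890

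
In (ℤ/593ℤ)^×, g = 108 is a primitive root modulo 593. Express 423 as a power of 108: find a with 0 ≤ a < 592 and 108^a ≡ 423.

215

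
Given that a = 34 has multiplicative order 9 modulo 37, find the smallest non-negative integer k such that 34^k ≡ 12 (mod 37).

8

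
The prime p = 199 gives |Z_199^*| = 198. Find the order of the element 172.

The order of 172 must divide p − 1 = 198 = 2 · 3^2 · 11.
Divisors: 1, 2, 3, 6, 9, 11, 18, 22, 33, 66, 99, 198.
Check each in increasing order: 172^1 ≡ 172;  172^2 ≡ 132;  172^3 ≡ 18;  172^6 ≡ 125;  172^9 ≡ 61;  172^11 ≡ 92;  172^18 ≡ 139;  172^22 ≡ 106;  172^33 ≡ 1.
Smallest exponent giving 1 is 33.

33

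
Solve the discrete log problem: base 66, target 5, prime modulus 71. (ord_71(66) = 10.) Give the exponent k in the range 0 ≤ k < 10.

Successive powers of 66 modulo 71:
  66^0=1  66^1=66  66^2=25  66^3=17  66^4=57  66^5=70
  66^6=5
So 66^6 ≡ 5 (mod 71), giving k = 6.

6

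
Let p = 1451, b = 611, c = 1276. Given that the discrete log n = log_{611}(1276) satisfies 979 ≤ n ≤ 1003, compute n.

Compute 611^979 mod 1451 = 142, then multiply by 611 repeatedly:
  611^979=142  611^980=1153  611^981=748  611^982=1414  611^983=609
  611^984=643  611^985=1103  611^986=669  611^987=1028  611^988=1276
Found 1276 at exponent 988.

988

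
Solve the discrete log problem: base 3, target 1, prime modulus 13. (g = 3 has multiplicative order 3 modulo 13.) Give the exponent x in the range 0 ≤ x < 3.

0

Successive powers of 3 modulo 13:
  3^0=1
So 3^0 ≡ 1 (mod 13), giving x = 0.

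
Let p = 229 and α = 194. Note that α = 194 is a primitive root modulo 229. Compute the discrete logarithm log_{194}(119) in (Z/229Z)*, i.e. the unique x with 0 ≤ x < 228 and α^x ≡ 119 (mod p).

77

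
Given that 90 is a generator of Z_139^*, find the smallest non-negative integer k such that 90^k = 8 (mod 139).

Successive powers of 90 modulo 139:
  90^0=1  90^1=90  90^2=38  90^3=84  90^4=54  90^5=134
  90^6=106  90^7=88  90^8=136  90^9=8
So 90^9 ≡ 8 (mod 139), giving k = 9.

9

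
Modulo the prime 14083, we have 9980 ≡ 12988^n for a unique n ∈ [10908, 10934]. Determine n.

10932

Compute 12988^10908 mod 14083 = 6155, then multiply by 12988 repeatedly:
  12988^10908=6155  12988^10909=6032  12988^10910=13970  12988^10911=11071  12988^10912=2718
  12988^10913=9386  12988^10914=2920  12988^10915=13524  12988^10916=6536  12988^10917=11327
  12988^10918=4058  12988^10919=6718  12988^10920=9199  12988^10921=10523  12988^10922=11292
  12988^10923=134  12988^10924=8183  12988^10925=10486  12988^10926=9558  12988^10927=11742
  12988^10928=289  12988^10929=7454  12988^10930=6010  12988^10931=9894  12988^10932=9980
Found 9980 at exponent 10932.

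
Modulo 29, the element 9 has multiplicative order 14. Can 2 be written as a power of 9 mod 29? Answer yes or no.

no

2 ∈ ⟨9⟩ iff 2^14 ≡ 1 (mod 29), since |⟨9⟩| = 14.
2^14 mod 29 = 28.
Since 28 ≠ 1, 2 does not lie in the subgroup.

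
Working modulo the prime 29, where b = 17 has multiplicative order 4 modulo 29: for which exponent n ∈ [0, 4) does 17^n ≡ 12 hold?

3

Successive powers of 17 modulo 29:
  17^0=1  17^1=17  17^2=28  17^3=12
So 17^3 ≡ 12 (mod 29), giving n = 3.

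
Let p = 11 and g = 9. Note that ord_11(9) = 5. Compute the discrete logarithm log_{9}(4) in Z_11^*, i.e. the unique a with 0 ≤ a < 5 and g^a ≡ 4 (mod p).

Successive powers of 9 modulo 11:
  9^0=1  9^1=9  9^2=4
So 9^2 ≡ 4 (mod 11), giving a = 2.

2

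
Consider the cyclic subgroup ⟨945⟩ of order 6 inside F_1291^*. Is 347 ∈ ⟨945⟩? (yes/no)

yes

⟨945⟩ has order 6; its elements mod 1291 are {1, 346, 347, 944, 945, 1290}.
347 is in this set.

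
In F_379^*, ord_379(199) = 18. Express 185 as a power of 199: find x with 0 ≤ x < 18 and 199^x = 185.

Successive powers of 199 modulo 379:
  199^0=1  199^1=199  199^2=185
So 199^2 ≡ 185 (mod 379), giving x = 2.

2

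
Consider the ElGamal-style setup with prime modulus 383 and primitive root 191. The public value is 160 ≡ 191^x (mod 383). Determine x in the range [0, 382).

Baby-step giant-step with m = ceil(sqrt(382)) = 20.
Baby table (191^j mod 383 for j=0..19):
  0:1  1:191  2:96  3:335  4:24  5:371  6:6  7:380
  8:193  9:95  10:144  11:311  12:36  13:365  14:9  15:187
  16:98  17:334  18:216  19:275
Giant step factor: 191^(-20) ≡ 305 (mod 383).
Scan 160·305^i mod 383 for i = 0, 1, …:
  i=0: 160   i=1: 159   i=2: 237   i=3: 281
  i=4: 296   i=5: 275
Match at i=5, j=19: x = 5·20 + 19 = 119.

119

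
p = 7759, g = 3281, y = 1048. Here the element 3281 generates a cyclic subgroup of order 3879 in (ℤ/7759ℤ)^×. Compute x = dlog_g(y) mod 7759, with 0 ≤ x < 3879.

3216

Baby-step giant-step with m = ceil(sqrt(3879)) = 63.
Baby table (3281^j mod 7759 for j=0..62):
  0:1  1:3281  2:3228  3:33  4:7406  5:5657  6:1089  7:3869
  8:465  9:4901  10:3533  11:7586  12:6553  13:204  14:2050  15:6756
  16:6732  17:5578  18:5696  19:4904  20:5617  21:1752  22:6652  23:6904
  24:3503  25:2264  26:2821  27:6973  28:4881  29:7744  30:5098  31:5893
  32:7264  33:5295  34:494  35:6942  36:4037  37:784  38:4075  39:1318
  40:2595  41:2572  42:4699  43:286  44:7286  45:7646  46:1679  47:7668
  48:4030  49:1094  50:4756  51:1087  52:5066  53:1768  54:4835  55:4239
  56:4031  57:4375  58:225  59:1120  60:4713  61:7425  62:5924
Giant step factor: 3281^(-63) ≡ 1245 (mod 7759).
Scan 1048·1245^i mod 7759 for i = 0, 1, …:
  i=0: 1048   i=1: 1248   i=2: 1960   i=3: 3874
  i=4: 4791   i=5: 5883   i=6: 7598   i=7: 1289
  i=8: 6451   i=9: 930     …   i=50: 3758
  i=51: 33
Match at i=51, j=3: x = 51·63 + 3 = 3216.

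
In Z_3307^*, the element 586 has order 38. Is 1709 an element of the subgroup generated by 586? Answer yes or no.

yes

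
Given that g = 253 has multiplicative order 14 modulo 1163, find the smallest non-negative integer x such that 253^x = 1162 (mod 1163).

Successive powers of 253 modulo 1163:
  253^0=1  253^1=253  253^2=44  253^3=665  253^4=773  253^5=185
  253^6=285  253^7=1162
So 253^7 ≡ 1162 (mod 1163), giving x = 7.

7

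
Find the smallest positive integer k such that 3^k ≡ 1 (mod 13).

3

The order of 3 must divide p − 1 = 12 = 2^2 · 3.
Divisors: 1, 2, 3, 4, 6, 12.
Check each in increasing order: 3^1 ≡ 3;  3^2 ≡ 9;  3^3 ≡ 1.
Smallest exponent giving 1 is 3.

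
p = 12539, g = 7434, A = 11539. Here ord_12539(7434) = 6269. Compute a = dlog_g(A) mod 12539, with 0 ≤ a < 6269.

1584

Baby-step giant-step with m = ceil(sqrt(6269)) = 80.
Baby table (7434^j mod 12539 for j=0..79):
  0:1  1:7434  2:4983  3:3416  4:3069  5:6505  6:7786  7:1100
  8:1972  9:1757  10:8439  11:2909  12:8270  13:463  14:6256  15:12492
  16:1694  17:4040  18:2455  19:6225  20:7740  21:10228  22:10995  23:7628
  24:5194  25:4615  26:1206  27:19  28:3317  29:6904  30:2209  31:8155
  32:10744  33:10005  34:8361  35:12390  36:8305  37:9873  38:5115  39:6662
  40:8797  41:6013  42:11646  43:7108  44:1526  45:9028  46:5424  47:9131
  48:6247  49:8281  50:7003  51:10913  52:12451  53:10375  54:361  55:328
  56:5786  57:4354  58:4477  59:3512  60:2010  61:8391  62:9708  63:7327
  64:12041  65:9412  66:1188  67:4136  68:1396  69:8111  70:9662  71:3916
  72:8525  73:2744  74:10482  75:5842  76:6871  77:7667  78:6723  79:10867
Giant step factor: 7434^(-80) ≡ 11403 (mod 12539).
Scan 11539·11403^i mod 12539 for i = 0, 1, …:
  i=0: 11539   i=1: 7490   i=2: 5341   i=3: 1500
  i=4: 1304   i=5: 10797   i=6: 10289   i=7: 10583
  i=8: 2613   i=9: 3375     …   i=18: 12120
  i=19: 12041
Match at i=19, j=64: a = 19·80 + 64 = 1584.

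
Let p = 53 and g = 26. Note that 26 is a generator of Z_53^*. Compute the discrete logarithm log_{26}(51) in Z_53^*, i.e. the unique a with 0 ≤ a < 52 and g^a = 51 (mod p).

51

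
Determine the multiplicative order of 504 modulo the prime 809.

The order of 504 must divide p − 1 = 808 = 2^3 · 101.
Divisors: 1, 2, 4, 8, 101, 202, 404, 808.
Check each in increasing order: 504^1 ≡ 504;  504^2 ≡ 799;  504^4 ≡ 100;  504^8 ≡ 292;  504^101 ≡ 1.
Smallest exponent giving 1 is 101.

101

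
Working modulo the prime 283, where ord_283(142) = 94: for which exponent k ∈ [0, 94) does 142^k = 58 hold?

Successive powers of 142 modulo 283:
  142^0=1  142^1=142  142^2=71  142^3=177  142^4=230  142^5=115
  142^6=199  142^7=241  142^8=262  142^9=131  142^10=207  142^11=245
  142^12=264  142^13=132  142^14=66  142^15=33  142^16=158  142^17=79
  142^18=181  142^19=232  142^20=116  142^21=58
So 142^21 ≡ 58 (mod 283), giving k = 21.

21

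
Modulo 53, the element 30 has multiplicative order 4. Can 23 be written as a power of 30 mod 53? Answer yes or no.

23 ∈ ⟨30⟩ iff 23^4 ≡ 1 (mod 53), since |⟨30⟩| = 4.
23^4 mod 53 = 1.
Since 1 = 1, 23 lies in the subgroup.

yes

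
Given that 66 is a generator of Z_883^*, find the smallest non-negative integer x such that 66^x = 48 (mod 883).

449

Baby-step giant-step with m = ceil(sqrt(882)) = 30.
Baby table (66^j mod 883 for j=0..29):
  0:1  1:66  2:824  3:521  4:832  5:166  6:360  7:802
  8:835  9:364  10:183  11:599  12:682  13:862  14:380  15:356
  16:538  17:188  18:46  19:387  20:818  21:125  22:303  23:572
  24:666  25:689  26:441  27:850  28:471  29:181
Giant step factor: 66^(-30) ≡ 329 (mod 883).
Scan 48·329^i mod 883 for i = 0, 1, …:
  i=0: 48   i=1: 781   i=2: 879   i=3: 450
  i=4: 589   i=5: 404   i=6: 466   i=7: 555
  i=8: 697   i=9: 616     …   i=13: 642
  i=14: 181
Match at i=14, j=29: x = 14·30 + 29 = 449.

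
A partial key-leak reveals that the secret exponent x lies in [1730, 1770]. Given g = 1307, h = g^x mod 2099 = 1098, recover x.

Compute 1307^1730 mod 2099 = 1206, then multiply by 1307 repeatedly:
  1307^1730=1206  1307^1731=1992  1307^1732=784  1307^1733=376  1307^1734=266
  1307^1735=1327  1307^1736=615  1307^1737=1987  1307^1738=546  1307^1739=2061
  1307^1740=710  1307^1741=212  1307^1742=16  1307^1743=2021  1307^1744=905
  1307^1745=1098
Found 1098 at exponent 1745.

1745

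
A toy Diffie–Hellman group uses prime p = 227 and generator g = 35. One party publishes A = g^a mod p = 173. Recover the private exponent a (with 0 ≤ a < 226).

170

Baby-step giant-step with m = ceil(sqrt(226)) = 16.
Baby table (35^j mod 227 for j=0..15):
  0:1  1:35  2:90  3:199  4:155  5:204  6:103  7:200
  8:190  9:67  10:75  11:128  12:167  13:170  14:48  15:91
Giant step factor: 35^(-16) ≡ 65 (mod 227).
Scan 173·65^i mod 227 for i = 0, 1, …:
  i=0: 173   i=1: 122   i=2: 212   i=3: 160
  i=4: 185   i=5: 221   i=6: 64   i=7: 74
  i=8: 43   i=9: 71   i=10: 75
Match at i=10, j=10: a = 10·16 + 10 = 170.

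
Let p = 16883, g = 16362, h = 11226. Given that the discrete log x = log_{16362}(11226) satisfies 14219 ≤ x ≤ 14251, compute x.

Compute 16362^14219 mod 16883 = 9410, then multiply by 16362 repeatedly:
  16362^14219=9410  16362^14220=10343  16362^14221=13857  16362^14222=6427  16362^14223=11250
  16362^14224=14034  16362^14225=15508  16362^14226=7289  16362^14227=1106  16362^14228=14679
  16362^14229=240  16362^14230=10024  16362^14231=11226
Found 11226 at exponent 14231.

14231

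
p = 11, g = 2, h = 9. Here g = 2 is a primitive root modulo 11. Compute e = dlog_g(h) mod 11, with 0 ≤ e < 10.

6

Successive powers of 2 modulo 11:
  2^0=1  2^1=2  2^2=4  2^3=8  2^4=5  2^5=10
  2^6=9
So 2^6 ≡ 9 (mod 11), giving e = 6.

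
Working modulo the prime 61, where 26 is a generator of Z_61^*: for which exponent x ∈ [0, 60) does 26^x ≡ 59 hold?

11

Baby-step giant-step with m = ceil(sqrt(60)) = 8.
Baby table (26^j mod 61 for j=0..7):
  0:1  1:26  2:5  3:8  4:25  5:40  6:3  7:17
Giant step factor: 26^(-8) ≡ 57 (mod 61).
Scan 59·57^i mod 61 for i = 0, 1, …:
  i=0: 59   i=1: 8
Match at i=1, j=3: x = 1·8 + 3 = 11.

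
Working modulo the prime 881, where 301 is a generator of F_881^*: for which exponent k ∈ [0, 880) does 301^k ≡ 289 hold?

854

Baby-step giant-step with m = ceil(sqrt(880)) = 30.
Baby table (301^j mod 881 for j=0..29):
  0:1  1:301  2:739  3:427  4:782  5:155  6:843  7:15
  8:110  9:513  10:238  11:277  12:563  13:311  14:225  15:769
  16:647  17:46  18:631  19:516  20:260  21:732  22:82  23:14
  24:690  25:655  26:692  27:376  28:408  29:349
Giant step factor: 301^(-30) ≡ 709 (mod 881).
Scan 289·709^i mod 881 for i = 0, 1, …:
  i=0: 289   i=1: 509   i=2: 552   i=3: 204
  i=4: 152   i=5: 286   i=6: 144   i=7: 781
  i=8: 461   i=9: 879     …   i=27: 557
  i=28: 225
Match at i=28, j=14: k = 28·30 + 14 = 854.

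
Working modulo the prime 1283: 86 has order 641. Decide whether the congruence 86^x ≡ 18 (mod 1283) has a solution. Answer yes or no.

18 ∈ ⟨86⟩ iff 18^641 ≡ 1 (mod 1283), since |⟨86⟩| = 641.
18^641 mod 1283 = 1282.
Since 1282 ≠ 1, 18 does not lie in the subgroup.

no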